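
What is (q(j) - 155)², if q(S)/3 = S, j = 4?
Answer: 20449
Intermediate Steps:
q(S) = 3*S
(q(j) - 155)² = (3*4 - 155)² = (12 - 155)² = (-143)² = 20449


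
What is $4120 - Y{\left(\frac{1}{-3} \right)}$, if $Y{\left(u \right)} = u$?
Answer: $\frac{12361}{3} \approx 4120.3$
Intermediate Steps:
$4120 - Y{\left(\frac{1}{-3} \right)} = 4120 - \frac{1}{-3} = 4120 - - \frac{1}{3} = 4120 + \frac{1}{3} = \frac{12361}{3}$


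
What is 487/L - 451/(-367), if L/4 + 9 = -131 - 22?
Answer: 113519/237816 ≈ 0.47734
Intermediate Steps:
L = -648 (L = -36 + 4*(-131 - 22) = -36 + 4*(-153) = -36 - 612 = -648)
487/L - 451/(-367) = 487/(-648) - 451/(-367) = 487*(-1/648) - 451*(-1/367) = -487/648 + 451/367 = 113519/237816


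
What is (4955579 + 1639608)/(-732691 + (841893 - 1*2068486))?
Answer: -6595187/1959284 ≈ -3.3661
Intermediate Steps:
(4955579 + 1639608)/(-732691 + (841893 - 1*2068486)) = 6595187/(-732691 + (841893 - 2068486)) = 6595187/(-732691 - 1226593) = 6595187/(-1959284) = 6595187*(-1/1959284) = -6595187/1959284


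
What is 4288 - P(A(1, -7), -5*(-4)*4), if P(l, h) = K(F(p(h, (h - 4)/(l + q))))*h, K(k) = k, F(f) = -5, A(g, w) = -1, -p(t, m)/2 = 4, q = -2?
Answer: 4688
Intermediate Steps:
p(t, m) = -8 (p(t, m) = -2*4 = -8)
P(l, h) = -5*h
4288 - P(A(1, -7), -5*(-4)*4) = 4288 - (-5)*-5*(-4)*4 = 4288 - (-5)*20*4 = 4288 - (-5)*80 = 4288 - 1*(-400) = 4288 + 400 = 4688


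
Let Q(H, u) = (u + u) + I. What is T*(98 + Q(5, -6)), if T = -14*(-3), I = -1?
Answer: 3570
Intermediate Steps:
Q(H, u) = -1 + 2*u (Q(H, u) = (u + u) - 1 = 2*u - 1 = -1 + 2*u)
T = 42
T*(98 + Q(5, -6)) = 42*(98 + (-1 + 2*(-6))) = 42*(98 + (-1 - 12)) = 42*(98 - 13) = 42*85 = 3570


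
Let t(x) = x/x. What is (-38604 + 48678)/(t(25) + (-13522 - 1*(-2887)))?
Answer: -5037/5317 ≈ -0.94734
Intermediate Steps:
t(x) = 1
(-38604 + 48678)/(t(25) + (-13522 - 1*(-2887))) = (-38604 + 48678)/(1 + (-13522 - 1*(-2887))) = 10074/(1 + (-13522 + 2887)) = 10074/(1 - 10635) = 10074/(-10634) = 10074*(-1/10634) = -5037/5317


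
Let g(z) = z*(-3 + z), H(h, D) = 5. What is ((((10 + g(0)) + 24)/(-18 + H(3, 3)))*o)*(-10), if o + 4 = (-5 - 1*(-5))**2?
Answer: -1360/13 ≈ -104.62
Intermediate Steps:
o = -4 (o = -4 + (-5 - 1*(-5))**2 = -4 + (-5 + 5)**2 = -4 + 0**2 = -4 + 0 = -4)
((((10 + g(0)) + 24)/(-18 + H(3, 3)))*o)*(-10) = ((((10 + 0*(-3 + 0)) + 24)/(-18 + 5))*(-4))*(-10) = ((((10 + 0*(-3)) + 24)/(-13))*(-4))*(-10) = ((((10 + 0) + 24)*(-1/13))*(-4))*(-10) = (((10 + 24)*(-1/13))*(-4))*(-10) = ((34*(-1/13))*(-4))*(-10) = -34/13*(-4)*(-10) = (136/13)*(-10) = -1360/13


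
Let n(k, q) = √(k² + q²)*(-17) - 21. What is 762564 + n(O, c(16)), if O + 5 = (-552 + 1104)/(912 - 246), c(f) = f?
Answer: 762543 - 17*√3368545/111 ≈ 7.6226e+5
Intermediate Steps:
O = -463/111 (O = -5 + (-552 + 1104)/(912 - 246) = -5 + 552/666 = -5 + 552*(1/666) = -5 + 92/111 = -463/111 ≈ -4.1712)
n(k, q) = -21 - 17*√(k² + q²) (n(k, q) = -17*√(k² + q²) - 21 = -21 - 17*√(k² + q²))
762564 + n(O, c(16)) = 762564 + (-21 - 17*√((-463/111)² + 16²)) = 762564 + (-21 - 17*√(214369/12321 + 256)) = 762564 + (-21 - 17*√3368545/111) = 762543 - 17*√3368545/111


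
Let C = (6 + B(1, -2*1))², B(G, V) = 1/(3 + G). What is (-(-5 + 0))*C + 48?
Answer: 3893/16 ≈ 243.31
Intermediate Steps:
C = 625/16 (C = (6 + 1/(3 + 1))² = (6 + 1/4)² = (6 + ¼)² = (25/4)² = 625/16 ≈ 39.063)
(-(-5 + 0))*C + 48 = -(-5 + 0)*(625/16) + 48 = -1*(-5)*(625/16) + 48 = 5*(625/16) + 48 = 3125/16 + 48 = 3893/16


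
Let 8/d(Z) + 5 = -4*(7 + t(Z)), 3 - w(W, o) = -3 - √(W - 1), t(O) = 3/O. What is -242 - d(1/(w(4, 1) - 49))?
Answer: -18785086/77619 - 32*√3/77619 ≈ -242.02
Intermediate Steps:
w(W, o) = 6 + √(-1 + W) (w(W, o) = 3 - (-3 - √(W - 1)) = 3 - (-3 - √(-1 + W)) = 3 + (3 + √(-1 + W)) = 6 + √(-1 + W))
d(Z) = 8/(-33 - 12/Z) (d(Z) = 8/(-5 - 4*(7 + 3/Z)) = 8/(-5 + (-28 - 12/Z)) = 8/(-33 - 12/Z))
-242 - d(1/(w(4, 1) - 49)) = -242 - (-8)/(((6 + √(-1 + 4)) - 49)*(12 + 33/((6 + √(-1 + 4)) - 49))) = -242 - (-8)/(((6 + √3) - 49)*(12 + 33/((6 + √3) - 49))) = -242 - (-8)/((-43 + √3)*(12 + 33/(-43 + √3))) = -242 + 8/((-43 + √3)*(12 + 33/(-43 + √3)))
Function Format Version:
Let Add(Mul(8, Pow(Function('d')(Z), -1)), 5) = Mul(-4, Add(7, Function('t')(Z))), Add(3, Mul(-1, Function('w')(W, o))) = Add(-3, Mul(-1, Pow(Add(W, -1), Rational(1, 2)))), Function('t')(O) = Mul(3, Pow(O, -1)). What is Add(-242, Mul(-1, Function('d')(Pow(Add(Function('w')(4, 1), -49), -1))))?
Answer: Add(Rational(-18785086, 77619), Mul(Rational(-32, 77619), Pow(3, Rational(1, 2)))) ≈ -242.02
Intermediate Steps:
Function('w')(W, o) = Add(6, Pow(Add(-1, W), Rational(1, 2))) (Function('w')(W, o) = Add(3, Mul(-1, Add(-3, Mul(-1, Pow(Add(W, -1), Rational(1, 2)))))) = Add(3, Mul(-1, Add(-3, Mul(-1, Pow(Add(-1, W), Rational(1, 2)))))) = Add(3, Add(3, Pow(Add(-1, W), Rational(1, 2)))) = Add(6, Pow(Add(-1, W), Rational(1, 2))))
Function('d')(Z) = Mul(8, Pow(Add(-33, Mul(-12, Pow(Z, -1))), -1)) (Function('d')(Z) = Mul(8, Pow(Add(-5, Mul(-4, Add(7, Mul(3, Pow(Z, -1))))), -1)) = Mul(8, Pow(Add(-5, Add(-28, Mul(-12, Pow(Z, -1)))), -1)) = Mul(8, Pow(Add(-33, Mul(-12, Pow(Z, -1))), -1)))
Add(-242, Mul(-1, Function('d')(Pow(Add(Function('w')(4, 1), -49), -1)))) = Add(-242, Mul(-1, Mul(-8, Pow(Add(Add(6, Pow(Add(-1, 4), Rational(1, 2))), -49), -1), Pow(Add(12, Mul(33, Pow(Add(Add(6, Pow(Add(-1, 4), Rational(1, 2))), -49), -1))), -1)))) = Add(-242, Mul(-1, Mul(-8, Pow(Add(Add(6, Pow(3, Rational(1, 2))), -49), -1), Pow(Add(12, Mul(33, Pow(Add(Add(6, Pow(3, Rational(1, 2))), -49), -1))), -1)))) = Add(-242, Mul(-1, Mul(-8, Pow(Add(-43, Pow(3, Rational(1, 2))), -1), Pow(Add(12, Mul(33, Pow(Add(-43, Pow(3, Rational(1, 2))), -1))), -1)))) = Add(-242, Mul(8, Pow(Add(-43, Pow(3, Rational(1, 2))), -1), Pow(Add(12, Mul(33, Pow(Add(-43, Pow(3, Rational(1, 2))), -1))), -1)))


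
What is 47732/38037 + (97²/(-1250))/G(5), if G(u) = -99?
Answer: 2088241711/1569026250 ≈ 1.3309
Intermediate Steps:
47732/38037 + (97²/(-1250))/G(5) = 47732/38037 + (97²/(-1250))/(-99) = 47732*(1/38037) + (9409*(-1/1250))*(-1/99) = 47732/38037 - 9409/1250*(-1/99) = 47732/38037 + 9409/123750 = 2088241711/1569026250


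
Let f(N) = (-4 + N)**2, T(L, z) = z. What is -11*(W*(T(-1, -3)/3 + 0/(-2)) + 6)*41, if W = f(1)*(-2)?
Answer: -10824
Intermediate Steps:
W = -18 (W = (-4 + 1)**2*(-2) = (-3)**2*(-2) = 9*(-2) = -18)
-11*(W*(T(-1, -3)/3 + 0/(-2)) + 6)*41 = -11*(-18*(-3/3 + 0/(-2)) + 6)*41 = -11*(-18*(-3*1/3 + 0*(-1/2)) + 6)*41 = -11*(-18*(-1 + 0) + 6)*41 = -11*(-18*(-1) + 6)*41 = -11*(18 + 6)*41 = -11*24*41 = -264*41 = -10824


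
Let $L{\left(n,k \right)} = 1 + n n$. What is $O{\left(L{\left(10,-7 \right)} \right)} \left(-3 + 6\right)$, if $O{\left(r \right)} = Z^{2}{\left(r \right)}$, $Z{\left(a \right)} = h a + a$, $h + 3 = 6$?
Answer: $489648$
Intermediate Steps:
$h = 3$ ($h = -3 + 6 = 3$)
$L{\left(n,k \right)} = 1 + n^{2}$
$Z{\left(a \right)} = 4 a$ ($Z{\left(a \right)} = 3 a + a = 4 a$)
$O{\left(r \right)} = 16 r^{2}$ ($O{\left(r \right)} = \left(4 r\right)^{2} = 16 r^{2}$)
$O{\left(L{\left(10,-7 \right)} \right)} \left(-3 + 6\right) = 16 \left(1 + 10^{2}\right)^{2} \left(-3 + 6\right) = 16 \left(1 + 100\right)^{2} \cdot 3 = 16 \cdot 101^{2} \cdot 3 = 16 \cdot 10201 \cdot 3 = 163216 \cdot 3 = 489648$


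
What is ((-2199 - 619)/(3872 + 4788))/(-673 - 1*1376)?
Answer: 1409/8872170 ≈ 0.00015881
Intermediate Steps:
((-2199 - 619)/(3872 + 4788))/(-673 - 1*1376) = (-2818/8660)/(-673 - 1376) = -2818*1/8660/(-2049) = -1409/4330*(-1/2049) = 1409/8872170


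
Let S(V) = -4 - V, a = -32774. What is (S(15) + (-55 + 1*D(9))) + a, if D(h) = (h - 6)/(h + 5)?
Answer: -459869/14 ≈ -32848.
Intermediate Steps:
D(h) = (-6 + h)/(5 + h)
(S(15) + (-55 + 1*D(9))) + a = ((-4 - 1*15) + (-55 + 1*((-6 + 9)/(5 + 9)))) - 32774 = ((-4 - 15) + (-55 + 1*(3/14))) - 32774 = (-19 + (-55 + 1*((1/14)*3))) - 32774 = (-19 + (-55 + 1*(3/14))) - 32774 = (-19 + (-55 + 3/14)) - 32774 = (-19 - 767/14) - 32774 = -1033/14 - 32774 = -459869/14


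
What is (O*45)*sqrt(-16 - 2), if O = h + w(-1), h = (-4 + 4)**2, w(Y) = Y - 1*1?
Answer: -270*I*sqrt(2) ≈ -381.84*I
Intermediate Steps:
w(Y) = -1 + Y (w(Y) = Y - 1 = -1 + Y)
h = 0 (h = 0**2 = 0)
O = -2 (O = 0 + (-1 - 1) = 0 - 2 = -2)
(O*45)*sqrt(-16 - 2) = (-2*45)*sqrt(-16 - 2) = -270*I*sqrt(2)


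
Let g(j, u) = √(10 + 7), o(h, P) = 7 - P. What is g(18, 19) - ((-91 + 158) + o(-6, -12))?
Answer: -86 + √17 ≈ -81.877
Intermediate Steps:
g(j, u) = √17
g(18, 19) - ((-91 + 158) + o(-6, -12)) = √17 - ((-91 + 158) + (7 - 1*(-12))) = √17 - (67 + (7 + 12)) = √17 - (67 + 19) = √17 - 1*86 = √17 - 86 = -86 + √17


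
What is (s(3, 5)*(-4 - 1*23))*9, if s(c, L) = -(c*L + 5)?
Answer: 4860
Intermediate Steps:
s(c, L) = -5 - L*c (s(c, L) = -(L*c + 5) = -(5 + L*c) = -5 - L*c)
(s(3, 5)*(-4 - 1*23))*9 = ((-5 - 1*5*3)*(-4 - 1*23))*9 = ((-5 - 15)*(-4 - 23))*9 = -20*(-27)*9 = 540*9 = 4860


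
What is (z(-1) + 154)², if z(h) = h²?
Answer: 24025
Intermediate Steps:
(z(-1) + 154)² = ((-1)² + 154)² = (1 + 154)² = 155² = 24025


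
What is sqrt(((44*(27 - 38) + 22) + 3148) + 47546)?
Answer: 2*sqrt(12558) ≈ 224.13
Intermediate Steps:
sqrt(((44*(27 - 38) + 22) + 3148) + 47546) = sqrt(((44*(-11) + 22) + 3148) + 47546) = sqrt(((-484 + 22) + 3148) + 47546) = sqrt((-462 + 3148) + 47546) = sqrt(2686 + 47546) = sqrt(50232) = 2*sqrt(12558)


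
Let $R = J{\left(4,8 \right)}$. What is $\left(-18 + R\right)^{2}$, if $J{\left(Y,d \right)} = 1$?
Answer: $289$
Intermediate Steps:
$R = 1$
$\left(-18 + R\right)^{2} = \left(-18 + 1\right)^{2} = \left(-17\right)^{2} = 289$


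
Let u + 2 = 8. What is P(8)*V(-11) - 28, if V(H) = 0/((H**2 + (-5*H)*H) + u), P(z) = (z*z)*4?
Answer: -28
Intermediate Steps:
u = 6 (u = -2 + 8 = 6)
P(z) = 4*z**2 (P(z) = z**2*4 = 4*z**2)
V(H) = 0 (V(H) = 0/((H**2 + (-5*H)*H) + 6) = 0/((H**2 - 5*H**2) + 6) = 0/(-4*H**2 + 6) = 0/(6 - 4*H**2) = 0)
P(8)*V(-11) - 28 = (4*8**2)*0 - 28 = (4*64)*0 - 28 = 256*0 - 28 = 0 - 28 = -28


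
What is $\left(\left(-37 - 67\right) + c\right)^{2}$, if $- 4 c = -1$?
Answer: $\frac{172225}{16} \approx 10764.0$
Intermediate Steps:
$c = \frac{1}{4}$ ($c = \left(- \frac{1}{4}\right) \left(-1\right) = \frac{1}{4} \approx 0.25$)
$\left(\left(-37 - 67\right) + c\right)^{2} = \left(\left(-37 - 67\right) + \frac{1}{4}\right)^{2} = \left(-104 + \frac{1}{4}\right)^{2} = \left(- \frac{415}{4}\right)^{2} = \frac{172225}{16}$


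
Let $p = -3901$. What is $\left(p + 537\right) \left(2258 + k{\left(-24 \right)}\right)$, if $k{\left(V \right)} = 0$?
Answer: $-7595912$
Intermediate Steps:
$\left(p + 537\right) \left(2258 + k{\left(-24 \right)}\right) = \left(-3901 + 537\right) \left(2258 + 0\right) = \left(-3364\right) 2258 = -7595912$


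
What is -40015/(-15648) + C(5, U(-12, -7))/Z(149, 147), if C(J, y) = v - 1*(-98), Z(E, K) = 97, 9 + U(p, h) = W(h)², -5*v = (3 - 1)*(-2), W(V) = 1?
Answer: 27137387/7589280 ≈ 3.5758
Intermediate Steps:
v = ⅘ (v = -(3 - 1)*(-2)/5 = -2*(-2)/5 = -⅕*(-4) = ⅘ ≈ 0.80000)
U(p, h) = -8 (U(p, h) = -9 + 1² = -9 + 1 = -8)
C(J, y) = 494/5 (C(J, y) = ⅘ - 1*(-98) = ⅘ + 98 = 494/5)
-40015/(-15648) + C(5, U(-12, -7))/Z(149, 147) = -40015/(-15648) + (494/5)/97 = -40015*(-1/15648) + (494/5)*(1/97) = 40015/15648 + 494/485 = 27137387/7589280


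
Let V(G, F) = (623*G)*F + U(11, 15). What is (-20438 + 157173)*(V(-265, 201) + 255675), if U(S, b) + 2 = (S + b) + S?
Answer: -4502462722975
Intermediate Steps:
U(S, b) = -2 + b + 2*S (U(S, b) = -2 + ((S + b) + S) = -2 + (b + 2*S) = -2 + b + 2*S)
V(G, F) = 35 + 623*F*G (V(G, F) = (623*G)*F + (-2 + 15 + 2*11) = 623*F*G + (-2 + 15 + 22) = 623*F*G + 35 = 35 + 623*F*G)
(-20438 + 157173)*(V(-265, 201) + 255675) = (-20438 + 157173)*((35 + 623*201*(-265)) + 255675) = 136735*((35 - 33184095) + 255675) = 136735*(-33184060 + 255675) = 136735*(-32928385) = -4502462722975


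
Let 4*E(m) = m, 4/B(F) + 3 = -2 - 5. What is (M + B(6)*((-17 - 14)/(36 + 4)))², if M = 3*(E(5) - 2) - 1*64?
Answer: 10870209/2500 ≈ 4348.1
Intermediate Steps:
B(F) = -⅖ (B(F) = 4/(-3 + (-2 - 5)) = 4/(-3 - 7) = 4/(-10) = 4*(-⅒) = -⅖)
E(m) = m/4
M = -265/4 (M = 3*((¼)*5 - 2) - 1*64 = 3*(5/4 - 2) - 64 = 3*(-¾) - 64 = -9/4 - 64 = -265/4 ≈ -66.250)
(M + B(6)*((-17 - 14)/(36 + 4)))² = (-265/4 - 2*(-17 - 14)/(5*(36 + 4)))² = (-265/4 - (-62)/(5*40))² = (-265/4 - ⅖*(-31/40))² = (-265/4 + 31/100)² = (-3297/50)² = 10870209/2500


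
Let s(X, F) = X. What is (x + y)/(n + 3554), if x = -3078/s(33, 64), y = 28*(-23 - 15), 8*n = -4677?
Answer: -20368/52261 ≈ -0.38974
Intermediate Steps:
n = -4677/8 (n = (⅛)*(-4677) = -4677/8 ≈ -584.63)
y = -1064 (y = 28*(-38) = -1064)
x = -1026/11 (x = -3078/33 = -3078*1/33 = -1026/11 ≈ -93.273)
(x + y)/(n + 3554) = (-1026/11 - 1064)/(-4677/8 + 3554) = -12730/(11*23755/8) = -12730/11*8/23755 = -20368/52261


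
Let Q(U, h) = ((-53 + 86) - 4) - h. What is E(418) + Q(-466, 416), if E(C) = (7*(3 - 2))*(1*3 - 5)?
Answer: -401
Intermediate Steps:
Q(U, h) = 29 - h (Q(U, h) = (33 - 4) - h = 29 - h)
E(C) = -14 (E(C) = (7*1)*(3 - 5) = 7*(-2) = -14)
E(418) + Q(-466, 416) = -14 + (29 - 1*416) = -14 + (29 - 416) = -14 - 387 = -401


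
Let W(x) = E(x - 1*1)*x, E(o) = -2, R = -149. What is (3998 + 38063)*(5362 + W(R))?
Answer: 238065260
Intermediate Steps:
W(x) = -2*x
(3998 + 38063)*(5362 + W(R)) = (3998 + 38063)*(5362 - 2*(-149)) = 42061*(5362 + 298) = 42061*5660 = 238065260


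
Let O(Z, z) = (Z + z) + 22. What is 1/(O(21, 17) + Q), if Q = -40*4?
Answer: -1/100 ≈ -0.010000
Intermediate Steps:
O(Z, z) = 22 + Z + z
Q = -160
1/(O(21, 17) + Q) = 1/((22 + 21 + 17) - 160) = 1/(60 - 160) = 1/(-100) = -1/100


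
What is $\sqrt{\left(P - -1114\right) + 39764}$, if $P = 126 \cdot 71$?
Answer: $12 \sqrt{346} \approx 223.21$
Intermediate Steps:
$P = 8946$
$\sqrt{\left(P - -1114\right) + 39764} = \sqrt{\left(8946 - -1114\right) + 39764} = \sqrt{\left(8946 + 1114\right) + 39764} = \sqrt{10060 + 39764} = \sqrt{49824} = 12 \sqrt{346}$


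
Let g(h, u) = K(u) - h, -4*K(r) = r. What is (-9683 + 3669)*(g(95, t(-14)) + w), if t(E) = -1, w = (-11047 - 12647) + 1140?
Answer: 272419165/2 ≈ 1.3621e+8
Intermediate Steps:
w = -22554 (w = -23694 + 1140 = -22554)
K(r) = -r/4
g(h, u) = -h - u/4 (g(h, u) = -u/4 - h = -h - u/4)
(-9683 + 3669)*(g(95, t(-14)) + w) = (-9683 + 3669)*((-1*95 - ¼*(-1)) - 22554) = -6014*((-95 + ¼) - 22554) = -6014*(-379/4 - 22554) = -6014*(-90595/4) = 272419165/2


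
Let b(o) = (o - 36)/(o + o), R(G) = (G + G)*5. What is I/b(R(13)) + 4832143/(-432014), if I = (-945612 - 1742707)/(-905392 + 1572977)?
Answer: -829031776601/37137219482 ≈ -22.323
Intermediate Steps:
R(G) = 10*G (R(G) = (2*G)*5 = 10*G)
I = -2688319/667585 ≈ -4.0269
b(o) = (-36 + o)/(2*o) (b(o) = (-36 + o)/((2*o)) = (-36 + o)*(1/(2*o)) = (-36 + o)/(2*o))
I/b(R(13)) + 4832143/(-432014) = -2688319*260/(-36 + 10*13)/667585 + 4832143/(-432014) = -2688319*260/(-36 + 130)/667585 + 4832143*(-1/432014) = -2688319/(667585*((1/2)*(1/130)*94)) - 4832143/432014 = -2688319/(667585*47/130) - 4832143/432014 = -2688319/667585*130/47 - 4832143/432014 = -69896294/6275299 - 4832143/432014 = -829031776601/37137219482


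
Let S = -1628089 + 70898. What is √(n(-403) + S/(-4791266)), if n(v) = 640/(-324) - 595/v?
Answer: I*√52509091763974797406/17377921782 ≈ 0.41698*I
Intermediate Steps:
S = -1557191
n(v) = -160/81 - 595/v (n(v) = 640*(-1/324) - 595/v = -160/81 - 595/v)
√(n(-403) + S/(-4791266)) = √((-160/81 - 595/(-403)) - 1557191/(-4791266)) = √((-160/81 - 595*(-1/403)) - 1557191*(-1/4791266)) = √((-160/81 + 595/403) + 1557191/4791266) = √(-16285/32643 + 1557191/4791266) = √(-27194380997/156401296038) = I*√52509091763974797406/17377921782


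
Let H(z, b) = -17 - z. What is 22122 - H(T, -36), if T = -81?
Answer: 22058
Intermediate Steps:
22122 - H(T, -36) = 22122 - (-17 - 1*(-81)) = 22122 - (-17 + 81) = 22122 - 1*64 = 22122 - 64 = 22058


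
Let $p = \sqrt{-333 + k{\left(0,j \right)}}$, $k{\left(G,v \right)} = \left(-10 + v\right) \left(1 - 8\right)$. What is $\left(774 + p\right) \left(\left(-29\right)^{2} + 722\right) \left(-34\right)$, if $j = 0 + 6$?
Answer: $-41131908 - 53142 i \sqrt{305} \approx -4.1132 \cdot 10^{7} - 9.2809 \cdot 10^{5} i$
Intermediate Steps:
$j = 6$
$k{\left(G,v \right)} = 70 - 7 v$ ($k{\left(G,v \right)} = \left(-10 + v\right) \left(-7\right) = 70 - 7 v$)
$p = i \sqrt{305}$ ($p = \sqrt{-333 + \left(70 - 42\right)} = \sqrt{-333 + 28} = \sqrt{-305} = i \sqrt{305} \approx 17.464 i$)
$\left(774 + p\right) \left(\left(-29\right)^{2} + 722\right) \left(-34\right) = \left(774 + i \sqrt{305}\right) \left(\left(-29\right)^{2} + 722\right) \left(-34\right) = \left(774 + i \sqrt{305}\right) \left(841 + 722\right) \left(-34\right) = \left(774 + i \sqrt{305}\right) 1563 \left(-34\right) = \left(1209762 + 1563 i \sqrt{305}\right) \left(-34\right) = -41131908 - 53142 i \sqrt{305}$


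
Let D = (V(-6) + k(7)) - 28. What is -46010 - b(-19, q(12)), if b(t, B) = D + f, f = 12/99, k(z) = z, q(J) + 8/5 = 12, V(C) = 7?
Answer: -1517872/33 ≈ -45996.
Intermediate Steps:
q(J) = 52/5 (q(J) = -8/5 + 12 = 52/5)
D = -14 (D = (7 + 7) - 28 = 14 - 28 = -14)
f = 4/33 (f = 12*(1/99) = 4/33 ≈ 0.12121)
b(t, B) = -458/33 (b(t, B) = -14 + 4/33 = -458/33)
-46010 - b(-19, q(12)) = -46010 - 1*(-458/33) = -46010 + 458/33 = -1517872/33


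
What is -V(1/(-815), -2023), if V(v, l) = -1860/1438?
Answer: 930/719 ≈ 1.2935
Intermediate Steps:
V(v, l) = -930/719 (V(v, l) = -1860*1/1438 = -930/719)
-V(1/(-815), -2023) = -1*(-930/719) = 930/719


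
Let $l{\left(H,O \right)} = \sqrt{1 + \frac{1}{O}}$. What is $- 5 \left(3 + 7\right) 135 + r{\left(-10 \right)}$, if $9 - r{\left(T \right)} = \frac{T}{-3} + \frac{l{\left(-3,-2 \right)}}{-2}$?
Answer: $- \frac{20233}{3} + \frac{\sqrt{2}}{4} \approx -6744.0$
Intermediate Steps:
$r{\left(T \right)} = 9 + \frac{T}{3} + \frac{\sqrt{2}}{4}$ ($r{\left(T \right)} = 9 - \left(\frac{T}{-3} + \frac{\sqrt{\frac{1 - 2}{-2}}}{-2}\right) = 9 - \left(T \left(- \frac{1}{3}\right) + \sqrt{\left(- \frac{1}{2}\right) \left(-1\right)} \left(- \frac{1}{2}\right)\right) = 9 - \left(- \frac{T}{3} + \sqrt{\frac{1}{2}} \left(- \frac{1}{2}\right)\right) = 9 - \left(- \frac{T}{3} + \frac{\sqrt{2}}{2} \left(- \frac{1}{2}\right)\right) = 9 - \left(- \frac{T}{3} - \frac{\sqrt{2}}{4}\right) = 9 + \left(\frac{T}{3} + \frac{\sqrt{2}}{4}\right) = 9 + \frac{T}{3} + \frac{\sqrt{2}}{4}$)
$- 5 \left(3 + 7\right) 135 + r{\left(-10 \right)} = - 5 \left(3 + 7\right) 135 + \left(9 + \frac{1}{3} \left(-10\right) + \frac{\sqrt{2}}{4}\right) = \left(-5\right) 10 \cdot 135 + \left(9 - \frac{10}{3} + \frac{\sqrt{2}}{4}\right) = \left(-50\right) 135 + \left(\frac{17}{3} + \frac{\sqrt{2}}{4}\right) = -6750 + \left(\frac{17}{3} + \frac{\sqrt{2}}{4}\right) = - \frac{20233}{3} + \frac{\sqrt{2}}{4}$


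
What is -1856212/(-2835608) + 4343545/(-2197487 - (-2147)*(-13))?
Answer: -511611279874/394397273249 ≈ -1.2972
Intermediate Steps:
-1856212/(-2835608) + 4343545/(-2197487 - (-2147)*(-13)) = -1856212*(-1/2835608) + 4343545/(-2197487 - 1*27911) = 464053/708902 + 4343545/(-2197487 - 27911) = 464053/708902 + 4343545/(-2225398) = 464053/708902 + 4343545*(-1/2225398) = 464053/708902 - 4343545/2225398 = -511611279874/394397273249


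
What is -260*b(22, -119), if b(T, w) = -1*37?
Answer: 9620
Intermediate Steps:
b(T, w) = -37
-260*b(22, -119) = -260*(-37) = 9620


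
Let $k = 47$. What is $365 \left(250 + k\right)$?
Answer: $108405$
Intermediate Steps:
$365 \left(250 + k\right) = 365 \left(250 + 47\right) = 365 \cdot 297 = 108405$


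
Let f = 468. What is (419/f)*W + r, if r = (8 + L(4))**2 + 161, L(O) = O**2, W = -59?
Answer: 320195/468 ≈ 684.18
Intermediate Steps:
r = 737 (r = (8 + 4**2)**2 + 161 = (8 + 16)**2 + 161 = 24**2 + 161 = 576 + 161 = 737)
(419/f)*W + r = (419/468)*(-59) + 737 = -24721/468 + 737 = 320195/468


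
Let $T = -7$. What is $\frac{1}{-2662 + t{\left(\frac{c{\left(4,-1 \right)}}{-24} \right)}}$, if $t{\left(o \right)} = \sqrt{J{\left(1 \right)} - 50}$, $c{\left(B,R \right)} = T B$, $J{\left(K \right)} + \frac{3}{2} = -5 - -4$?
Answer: $- \frac{5324}{14172593} - \frac{i \sqrt{210}}{14172593} \approx -0.00037565 - 1.0225 \cdot 10^{-6} i$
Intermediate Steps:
$J{\left(K \right)} = - \frac{5}{2}$ ($J{\left(K \right)} = - \frac{3}{2} - 1 = - \frac{5}{2}$)
$c{\left(B,R \right)} = - 7 B$
$t{\left(o \right)} = \frac{i \sqrt{210}}{2}$ ($t{\left(o \right)} = \sqrt{- \frac{5}{2} - 50} = \sqrt{- \frac{105}{2}} = \frac{i \sqrt{210}}{2}$)
$\frac{1}{-2662 + t{\left(\frac{c{\left(4,-1 \right)}}{-24} \right)}} = \frac{1}{-2662 + \frac{i \sqrt{210}}{2}}$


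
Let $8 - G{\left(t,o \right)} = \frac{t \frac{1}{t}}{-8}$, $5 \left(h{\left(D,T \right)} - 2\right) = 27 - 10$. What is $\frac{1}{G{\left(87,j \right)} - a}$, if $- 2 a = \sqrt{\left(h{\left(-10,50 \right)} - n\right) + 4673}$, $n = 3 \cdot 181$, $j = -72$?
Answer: $- \frac{2600}{309707} + \frac{32 \sqrt{103385}}{309707} \approx 0.024827$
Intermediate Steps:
$h{\left(D,T \right)} = \frac{27}{5}$ ($h{\left(D,T \right)} = 2 + \frac{27 - 10}{5} = 2 + \frac{1}{5} \cdot 17 = 2 + \frac{17}{5} = \frac{27}{5}$)
$n = 543$
$G{\left(t,o \right)} = \frac{65}{8}$ ($G{\left(t,o \right)} = 8 - \frac{t \frac{1}{t}}{-8} = 8 - 1 \left(- \frac{1}{8}\right) = 8 - - \frac{1}{8} = 8 + \frac{1}{8} = \frac{65}{8}$)
$a = - \frac{\sqrt{103385}}{10}$ ($a = - \frac{\sqrt{\left(\frac{27}{5} - 543\right) + 4673}}{2} = - \frac{\sqrt{- \frac{2688}{5} + 4673}}{2} = - \frac{\sqrt{\frac{20677}{5}}}{2} = - \frac{\frac{1}{5} \sqrt{103385}}{2} = - \frac{\sqrt{103385}}{10} \approx -32.154$)
$\frac{1}{G{\left(87,j \right)} - a} = \frac{1}{\frac{65}{8} - - \frac{\sqrt{103385}}{10}} = \frac{1}{\frac{65}{8} + \frac{\sqrt{103385}}{10}}$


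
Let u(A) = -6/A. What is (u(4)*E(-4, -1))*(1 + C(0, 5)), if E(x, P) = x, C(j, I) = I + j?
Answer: 36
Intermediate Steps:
(u(4)*E(-4, -1))*(1 + C(0, 5)) = (-6/4*(-4))*(1 + (5 + 0)) = (-6*¼*(-4))*(1 + 5) = -3/2*(-4)*6 = 6*6 = 36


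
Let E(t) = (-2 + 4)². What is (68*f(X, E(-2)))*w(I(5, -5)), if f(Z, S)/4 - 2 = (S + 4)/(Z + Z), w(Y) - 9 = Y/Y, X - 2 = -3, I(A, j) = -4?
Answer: -5440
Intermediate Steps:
E(t) = 4 (E(t) = 2² = 4)
X = -1 (X = 2 - 3 = -1)
w(Y) = 10 (w(Y) = 9 + Y/Y = 9 + 1 = 10)
f(Z, S) = 8 + 2*(4 + S)/Z (f(Z, S) = 8 + 4*((S + 4)/(Z + Z)) = 8 + 4*((4 + S)/((2*Z))) = 8 + 4*((4 + S)*(1/(2*Z))) = 8 + 4*((4 + S)/(2*Z)) = 8 + 2*(4 + S)/Z)
(68*f(X, E(-2)))*w(I(5, -5)) = (68*(2*(4 + 4 + 4*(-1))/(-1)))*10 = (68*(2*(-1)*(4 + 4 - 4)))*10 = (68*(2*(-1)*4))*10 = (68*(-8))*10 = -544*10 = -5440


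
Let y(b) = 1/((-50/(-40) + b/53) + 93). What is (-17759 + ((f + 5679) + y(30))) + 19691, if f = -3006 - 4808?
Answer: -4080291/20101 ≈ -202.99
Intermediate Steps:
f = -7814
y(b) = 1/(377/4 + b/53) (y(b) = 1/((-50*(-1/40) + b*(1/53)) + 93) = 1/((5/4 + b/53) + 93) = 1/(377/4 + b/53))
(-17759 + ((f + 5679) + y(30))) + 19691 = (-17759 + ((-7814 + 5679) + 212/(19981 + 4*30))) + 19691 = (-17759 + (-2135 + 212/(19981 + 120))) + 19691 = (-17759 + (-2135 + 212/20101)) + 19691 = (-17759 - 42915423/20101) + 19691 = -399889082/20101 + 19691 = -4080291/20101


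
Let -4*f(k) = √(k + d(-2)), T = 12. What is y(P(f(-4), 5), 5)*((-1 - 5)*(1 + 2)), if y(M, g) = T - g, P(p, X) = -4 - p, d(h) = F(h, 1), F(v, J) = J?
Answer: -126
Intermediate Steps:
d(h) = 1
f(k) = -√(1 + k)/4 (f(k) = -√(k + 1)/4 = -√(1 + k)/4)
y(M, g) = 12 - g
y(P(f(-4), 5), 5)*((-1 - 5)*(1 + 2)) = (12 - 1*5)*((-1 - 5)*(1 + 2)) = (12 - 5)*(-6*3) = 7*(-18) = -126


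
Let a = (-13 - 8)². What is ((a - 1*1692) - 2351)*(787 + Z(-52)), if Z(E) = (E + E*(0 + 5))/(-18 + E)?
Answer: -99779002/35 ≈ -2.8508e+6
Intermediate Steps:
a = 441 (a = (-21)² = 441)
Z(E) = 6*E/(-18 + E) (Z(E) = (E + E*5)/(-18 + E) = (E + 5*E)/(-18 + E) = (6*E)/(-18 + E) = 6*E/(-18 + E))
((a - 1*1692) - 2351)*(787 + Z(-52)) = ((441 - 1*1692) - 2351)*(787 + 6*(-52)/(-18 - 52)) = ((441 - 1692) - 2351)*(787 + 6*(-52)/(-70)) = (-1251 - 2351)*(787 + 6*(-52)*(-1/70)) = -3602*(787 + 156/35) = -3602*27701/35 = -99779002/35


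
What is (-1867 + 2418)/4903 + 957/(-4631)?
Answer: -194590/2064163 ≈ -0.094271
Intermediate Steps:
(-1867 + 2418)/4903 + 957/(-4631) = 551*(1/4903) + 957*(-1/4631) = 551/4903 - 87/421 = -194590/2064163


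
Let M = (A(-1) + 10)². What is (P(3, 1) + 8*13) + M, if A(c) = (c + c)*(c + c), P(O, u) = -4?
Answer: 296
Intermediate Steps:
A(c) = 4*c² (A(c) = (2*c)*(2*c) = 4*c²)
M = 196 (M = (4*(-1)² + 10)² = (4*1 + 10)² = (4 + 10)² = 14² = 196)
(P(3, 1) + 8*13) + M = (-4 + 8*13) + 196 = (-4 + 104) + 196 = 100 + 196 = 296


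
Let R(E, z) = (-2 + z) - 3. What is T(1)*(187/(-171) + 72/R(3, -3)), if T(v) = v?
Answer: -1726/171 ≈ -10.094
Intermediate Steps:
R(E, z) = -5 + z
T(1)*(187/(-171) + 72/R(3, -3)) = 1*(187/(-171) + 72/(-5 - 3)) = 1*(187*(-1/171) + 72/(-8)) = 1*(-187/171 + 72*(-1/8)) = 1*(-187/171 - 9) = 1*(-1726/171) = -1726/171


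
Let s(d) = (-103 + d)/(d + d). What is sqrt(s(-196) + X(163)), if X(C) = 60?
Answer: sqrt(47638)/28 ≈ 7.7950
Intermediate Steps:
s(d) = (-103 + d)/(2*d) (s(d) = (-103 + d)/((2*d)) = (-103 + d)*(1/(2*d)) = (-103 + d)/(2*d))
sqrt(s(-196) + X(163)) = sqrt((1/2)*(-103 - 196)/(-196) + 60) = sqrt((1/2)*(-1/196)*(-299) + 60) = sqrt(299/392 + 60) = sqrt(23819/392) = sqrt(47638)/28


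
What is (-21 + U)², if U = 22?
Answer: 1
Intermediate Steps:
(-21 + U)² = (-21 + 22)² = 1² = 1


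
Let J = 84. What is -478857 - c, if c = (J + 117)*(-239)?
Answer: -430818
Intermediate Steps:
c = -48039 (c = (84 + 117)*(-239) = 201*(-239) = -48039)
-478857 - c = -478857 - 1*(-48039) = -478857 + 48039 = -430818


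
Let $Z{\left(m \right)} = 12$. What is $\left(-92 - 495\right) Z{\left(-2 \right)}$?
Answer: $-7044$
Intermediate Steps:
$\left(-92 - 495\right) Z{\left(-2 \right)} = \left(-92 - 495\right) 12 = \left(-587\right) 12 = -7044$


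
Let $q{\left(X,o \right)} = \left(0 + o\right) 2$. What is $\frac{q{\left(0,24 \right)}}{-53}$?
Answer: $- \frac{48}{53} \approx -0.90566$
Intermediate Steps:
$q{\left(X,o \right)} = 2 o$ ($q{\left(X,o \right)} = o 2 = 2 o$)
$\frac{q{\left(0,24 \right)}}{-53} = \frac{2 \cdot 24}{-53} = 48 \left(- \frac{1}{53}\right) = - \frac{48}{53}$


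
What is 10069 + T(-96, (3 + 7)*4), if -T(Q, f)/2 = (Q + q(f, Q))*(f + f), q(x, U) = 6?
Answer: 24469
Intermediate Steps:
T(Q, f) = -4*f*(6 + Q) (T(Q, f) = -2*(Q + 6)*(f + f) = -2*(6 + Q)*2*f = -4*f*(6 + Q))
10069 + T(-96, (3 + 7)*4) = 10069 - 4*(3 + 7)*4*(6 - 96) = 10069 - 4*10*4*(-90) = 10069 - 4*40*(-90) = 10069 + 14400 = 24469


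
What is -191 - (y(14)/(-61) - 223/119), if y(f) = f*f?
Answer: -1349542/7259 ≈ -185.91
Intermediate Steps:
y(f) = f²
-191 - (y(14)/(-61) - 223/119) = -191 - (14²/(-61) - 223/119) = -191 - (196*(-1/61) - 223*1/119) = -191 - (-196/61 - 223/119) = -191 - 1*(-36927/7259) = -191 + 36927/7259 = -1349542/7259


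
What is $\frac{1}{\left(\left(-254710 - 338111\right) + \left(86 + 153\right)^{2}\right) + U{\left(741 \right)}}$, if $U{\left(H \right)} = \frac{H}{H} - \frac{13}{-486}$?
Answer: $- \frac{486}{260349701} \approx -1.8667 \cdot 10^{-6}$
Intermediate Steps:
$U{\left(H \right)} = \frac{499}{486}$ ($U{\left(H \right)} = 1 - - \frac{13}{486} = 1 + \frac{13}{486} = \frac{499}{486}$)
$\frac{1}{\left(\left(-254710 - 338111\right) + \left(86 + 153\right)^{2}\right) + U{\left(741 \right)}} = \frac{1}{\left(\left(-254710 - 338111\right) + \left(86 + 153\right)^{2}\right) + \frac{499}{486}} = \frac{1}{\left(-592821 + 239^{2}\right) + \frac{499}{486}} = \frac{1}{\left(-592821 + 57121\right) + \frac{499}{486}} = \frac{1}{-535700 + \frac{499}{486}} = \frac{1}{- \frac{260349701}{486}} = - \frac{486}{260349701}$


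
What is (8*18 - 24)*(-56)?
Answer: -6720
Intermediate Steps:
(8*18 - 24)*(-56) = (144 - 24)*(-56) = 120*(-56) = -6720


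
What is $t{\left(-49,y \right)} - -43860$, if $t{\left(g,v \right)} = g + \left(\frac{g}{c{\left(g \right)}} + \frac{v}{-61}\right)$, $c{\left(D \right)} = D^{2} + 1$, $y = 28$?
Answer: $\frac{6419205097}{146522} \approx 43811.0$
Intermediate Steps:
$c{\left(D \right)} = 1 + D^{2}$
$t{\left(g,v \right)} = g - \frac{v}{61} + \frac{g}{1 + g^{2}}$ ($t{\left(g,v \right)} = g + \left(\frac{g}{1 + g^{2}} + \frac{v}{-61}\right) = g + \left(\frac{g}{1 + g^{2}} + v \left(- \frac{1}{61}\right)\right) = g + \left(\frac{g}{1 + g^{2}} - \frac{v}{61}\right) = g + \left(- \frac{v}{61} + \frac{g}{1 + g^{2}}\right) = g - \frac{v}{61} + \frac{g}{1 + g^{2}}$)
$t{\left(-49,y \right)} - -43860 = \frac{-49 + \frac{\left(1 + \left(-49\right)^{2}\right) \left(\left(-1\right) 28 + 61 \left(-49\right)\right)}{61}}{1 + \left(-49\right)^{2}} - -43860 = \frac{-49 + \frac{\left(1 + 2401\right) \left(-28 - 2989\right)}{61}}{1 + 2401} + 43860 = \frac{-49 + \frac{1}{61} \cdot 2402 \left(-3017\right)}{2402} + 43860 = \frac{-49 - \frac{7246834}{61}}{2402} + 43860 = \frac{1}{2402} \left(- \frac{7249823}{61}\right) + 43860 = - \frac{7249823}{146522} + 43860 = \frac{6419205097}{146522}$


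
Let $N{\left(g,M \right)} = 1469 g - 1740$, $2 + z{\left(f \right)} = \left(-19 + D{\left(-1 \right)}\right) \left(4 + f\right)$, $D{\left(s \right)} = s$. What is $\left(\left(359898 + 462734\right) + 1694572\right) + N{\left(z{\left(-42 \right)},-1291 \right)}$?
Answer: $3628966$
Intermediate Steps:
$z{\left(f \right)} = -82 - 20 f$ ($z{\left(f \right)} = -2 + \left(-19 - 1\right) \left(4 + f\right) = -2 - 20 \left(4 + f\right) = -2 - \left(80 + 20 f\right) = -82 - 20 f$)
$N{\left(g,M \right)} = -1740 + 1469 g$
$\left(\left(359898 + 462734\right) + 1694572\right) + N{\left(z{\left(-42 \right)},-1291 \right)} = \left(\left(359898 + 462734\right) + 1694572\right) - \left(1740 - 1469 \left(-82 - -840\right)\right) = \left(822632 + 1694572\right) - \left(1740 - 1469 \left(-82 + 840\right)\right) = 2517204 + \left(-1740 + 1469 \cdot 758\right) = 2517204 + \left(-1740 + 1113502\right) = 2517204 + 1111762 = 3628966$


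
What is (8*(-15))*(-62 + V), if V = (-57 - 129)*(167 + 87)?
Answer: 5676720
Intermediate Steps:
V = -47244 (V = -186*254 = -47244)
(8*(-15))*(-62 + V) = (8*(-15))*(-62 - 47244) = -120*(-47306) = 5676720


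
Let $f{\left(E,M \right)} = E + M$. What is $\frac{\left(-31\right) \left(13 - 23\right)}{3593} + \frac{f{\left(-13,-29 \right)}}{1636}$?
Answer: $\frac{178127}{2939074} \approx 0.060606$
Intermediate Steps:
$\frac{\left(-31\right) \left(13 - 23\right)}{3593} + \frac{f{\left(-13,-29 \right)}}{1636} = \frac{\left(-31\right) \left(13 - 23\right)}{3593} + \frac{-13 - 29}{1636} = \left(-31\right) \left(-10\right) \frac{1}{3593} - \frac{21}{818} = 310 \cdot \frac{1}{3593} - \frac{21}{818} = \frac{310}{3593} - \frac{21}{818} = \frac{178127}{2939074}$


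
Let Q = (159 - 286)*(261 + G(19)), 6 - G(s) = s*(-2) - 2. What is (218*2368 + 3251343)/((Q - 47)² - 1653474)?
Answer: 3767567/1522155822 ≈ 0.0024751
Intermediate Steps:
G(s) = 8 + 2*s (G(s) = 6 - (s*(-2) - 2) = 6 - (-2*s - 2) = 6 - (-2 - 2*s) = 6 + (2 + 2*s) = 8 + 2*s)
Q = -38989 (Q = (159 - 286)*(261 + (8 + 2*19)) = -127*(261 + (8 + 38)) = -127*(261 + 46) = -127*307 = -38989)
(218*2368 + 3251343)/((Q - 47)² - 1653474) = (218*2368 + 3251343)/((-38989 - 47)² - 1653474) = (516224 + 3251343)/((-39036)² - 1653474) = 3767567/(1523809296 - 1653474) = 3767567/1522155822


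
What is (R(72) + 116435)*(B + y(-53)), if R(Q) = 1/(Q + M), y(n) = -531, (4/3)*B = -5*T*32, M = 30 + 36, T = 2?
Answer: -4129483967/46 ≈ -8.9771e+7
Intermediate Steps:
M = 66
B = -240 (B = 3*(-5*2*32)/4 = 3*(-10*32)/4 = (¾)*(-320) = -240)
R(Q) = 1/(66 + Q) (R(Q) = 1/(Q + 66) = 1/(66 + Q))
(R(72) + 116435)*(B + y(-53)) = (1/(66 + 72) + 116435)*(-240 - 531) = (1/138 + 116435)*(-771) = (16068031/138)*(-771) = -4129483967/46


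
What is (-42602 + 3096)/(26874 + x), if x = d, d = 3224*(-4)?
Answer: -19753/6989 ≈ -2.8263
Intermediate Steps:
d = -12896
x = -12896
(-42602 + 3096)/(26874 + x) = (-42602 + 3096)/(26874 - 12896) = -39506/13978 = -39506*1/13978 = -19753/6989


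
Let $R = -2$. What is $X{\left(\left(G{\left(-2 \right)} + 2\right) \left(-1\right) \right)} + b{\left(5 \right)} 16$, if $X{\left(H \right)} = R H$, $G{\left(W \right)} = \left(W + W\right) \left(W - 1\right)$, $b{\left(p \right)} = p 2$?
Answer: $188$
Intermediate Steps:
$b{\left(p \right)} = 2 p$
$G{\left(W \right)} = 2 W \left(-1 + W\right)$
$X{\left(H \right)} = - 2 H$
$X{\left(\left(G{\left(-2 \right)} + 2\right) \left(-1\right) \right)} + b{\left(5 \right)} 16 = - 2 \left(2 \left(-2\right) \left(-1 - 2\right) + 2\right) \left(-1\right) + 2 \cdot 5 \cdot 16 = - 2 \left(2 \left(-2\right) \left(-3\right) + 2\right) \left(-1\right) + 10 \cdot 16 = - 2 \left(12 + 2\right) \left(-1\right) + 160 = - 2 \cdot 14 \left(-1\right) + 160 = \left(-2\right) \left(-14\right) + 160 = 28 + 160 = 188$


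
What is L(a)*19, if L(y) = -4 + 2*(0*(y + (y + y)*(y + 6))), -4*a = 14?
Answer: -76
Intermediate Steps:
a = -7/2 (a = -¼*14 = -7/2 ≈ -3.5000)
L(y) = -4 (L(y) = -4 + 2*(0*(y + (2*y)*(6 + y))) = -4 + 2*(0*(y + 2*y*(6 + y))) = -4 + 2*0 = -4 + 0 = -4)
L(a)*19 = -4*19 = -76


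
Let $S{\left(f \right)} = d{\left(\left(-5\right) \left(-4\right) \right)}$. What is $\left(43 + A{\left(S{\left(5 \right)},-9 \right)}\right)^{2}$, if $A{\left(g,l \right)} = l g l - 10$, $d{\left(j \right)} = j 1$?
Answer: $2732409$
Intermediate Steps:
$d{\left(j \right)} = j$
$S{\left(f \right)} = 20$ ($S{\left(f \right)} = \left(-5\right) \left(-4\right) = 20$)
$A{\left(g,l \right)} = -10 + g l^{2}$ ($A{\left(g,l \right)} = g l l - 10 = g l^{2} - 10 = -10 + g l^{2}$)
$\left(43 + A{\left(S{\left(5 \right)},-9 \right)}\right)^{2} = \left(43 - \left(10 - 20 \left(-9\right)^{2}\right)\right)^{2} = \left(43 + \left(-10 + 20 \cdot 81\right)\right)^{2} = \left(43 + \left(-10 + 1620\right)\right)^{2} = \left(43 + 1610\right)^{2} = 1653^{2} = 2732409$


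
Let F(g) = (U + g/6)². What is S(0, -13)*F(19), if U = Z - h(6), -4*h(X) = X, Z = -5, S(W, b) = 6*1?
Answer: ⅔ ≈ 0.66667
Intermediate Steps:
S(W, b) = 6
h(X) = -X/4
U = -7/2 (U = -5 - (-1)*6/4 = -5 - 1*(-3/2) = -5 + 3/2 = -7/2 ≈ -3.5000)
F(g) = (-7/2 + g/6)²
S(0, -13)*F(19) = 6*((-21 + 19)²/36) = 6*((1/36)*(-2)²) = 6*((1/36)*4) = 6*(⅑) = ⅔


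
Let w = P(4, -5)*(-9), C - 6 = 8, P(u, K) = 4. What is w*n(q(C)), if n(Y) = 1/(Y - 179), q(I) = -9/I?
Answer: 504/2515 ≈ 0.20040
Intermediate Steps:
C = 14 (C = 6 + 8 = 14)
n(Y) = 1/(-179 + Y)
w = -36 (w = 4*(-9) = -36)
w*n(q(C)) = -36/(-179 - 9/14) = -36/(-2515/14) = -36*(-14/2515) = 504/2515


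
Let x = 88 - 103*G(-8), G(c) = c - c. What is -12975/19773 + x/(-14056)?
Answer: -7671526/11580387 ≈ -0.66246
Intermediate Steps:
G(c) = 0
x = 88 (x = 88 - 103*0 = 88 + 0 = 88)
-12975/19773 + x/(-14056) = -12975/19773 + 88/(-14056) = -12975*1/19773 + 88*(-1/14056) = -4325/6591 - 11/1757 = -7671526/11580387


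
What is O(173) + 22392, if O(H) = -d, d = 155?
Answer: 22237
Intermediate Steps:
O(H) = -155 (O(H) = -1*155 = -155)
O(173) + 22392 = -155 + 22392 = 22237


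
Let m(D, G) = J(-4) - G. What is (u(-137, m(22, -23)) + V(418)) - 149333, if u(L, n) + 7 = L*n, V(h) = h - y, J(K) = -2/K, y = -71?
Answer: -304141/2 ≈ -1.5207e+5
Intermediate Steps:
V(h) = 71 + h (V(h) = h - 1*(-71) = h + 71 = 71 + h)
m(D, G) = ½ - G (m(D, G) = -2/(-4) - G = -2*(-¼) - G = ½ - G)
u(L, n) = -7 + L*n
(u(-137, m(22, -23)) + V(418)) - 149333 = ((-7 - 137*(½ - 1*(-23))) + (71 + 418)) - 149333 = ((-7 - 137*(½ + 23)) + 489) - 149333 = ((-7 - 137*47/2) + 489) - 149333 = ((-7 - 6439/2) + 489) - 149333 = (-6453/2 + 489) - 149333 = -5475/2 - 149333 = -304141/2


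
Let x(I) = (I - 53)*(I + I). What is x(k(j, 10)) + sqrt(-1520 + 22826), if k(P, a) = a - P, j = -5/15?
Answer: -7936/9 + sqrt(21306) ≈ -735.81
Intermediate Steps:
j = -1/3 (j = -5*1/15 = -1/3 ≈ -0.33333)
x(I) = 2*I*(-53 + I) (x(I) = (-53 + I)*(2*I) = 2*I*(-53 + I))
x(k(j, 10)) + sqrt(-1520 + 22826) = 2*(10 - 1*(-1/3))*(-53 + (10 - 1*(-1/3))) + sqrt(-1520 + 22826) = 2*(10 + 1/3)*(-53 + (10 + 1/3)) + sqrt(21306) = 2*(31/3)*(-53 + 31/3) + sqrt(21306) = 2*(31/3)*(-128/3) + sqrt(21306) = -7936/9 + sqrt(21306)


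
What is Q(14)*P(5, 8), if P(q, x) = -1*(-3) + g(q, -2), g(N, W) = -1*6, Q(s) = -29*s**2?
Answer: 17052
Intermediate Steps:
g(N, W) = -6
P(q, x) = -3 (P(q, x) = -1*(-3) - 6 = 3 - 6 = -3)
Q(14)*P(5, 8) = -29*14**2*(-3) = -29*196*(-3) = -5684*(-3) = 17052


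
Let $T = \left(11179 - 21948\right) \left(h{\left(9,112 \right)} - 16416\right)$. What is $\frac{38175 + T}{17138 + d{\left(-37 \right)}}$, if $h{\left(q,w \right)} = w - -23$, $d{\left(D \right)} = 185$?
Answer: $\frac{175368264}{17323} \approx 10123.0$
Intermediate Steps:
$h{\left(q,w \right)} = 23 + w$ ($h{\left(q,w \right)} = w + 23 = 23 + w$)
$T = 175330089$ ($T = \left(11179 - 21948\right) \left(\left(23 + 112\right) - 16416\right) = - 10769 \left(135 - 16416\right) = \left(-10769\right) \left(-16281\right) = 175330089$)
$\frac{38175 + T}{17138 + d{\left(-37 \right)}} = \frac{38175 + 175330089}{17138 + 185} = \frac{175368264}{17323}$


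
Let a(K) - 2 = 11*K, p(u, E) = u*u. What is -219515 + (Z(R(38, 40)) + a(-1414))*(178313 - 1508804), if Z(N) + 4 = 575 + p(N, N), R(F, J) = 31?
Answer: 18653264305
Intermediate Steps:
p(u, E) = u²
a(K) = 2 + 11*K
Z(N) = 571 + N² (Z(N) = -4 + (575 + N²) = 571 + N²)
-219515 + (Z(R(38, 40)) + a(-1414))*(178313 - 1508804) = -219515 + ((571 + 31²) + (2 + 11*(-1414)))*(178313 - 1508804) = -219515 + ((571 + 961) + (2 - 15554))*(-1330491) = -219515 + (1532 - 15552)*(-1330491) = -219515 - 14020*(-1330491) = -219515 + 18653483820 = 18653264305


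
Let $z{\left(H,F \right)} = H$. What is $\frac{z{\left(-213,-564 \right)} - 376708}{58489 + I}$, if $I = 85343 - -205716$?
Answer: $- \frac{376921}{349548} \approx -1.0783$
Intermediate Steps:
$I = 291059$ ($I = 85343 + 205716 = 291059$)
$\frac{z{\left(-213,-564 \right)} - 376708}{58489 + I} = \frac{-213 - 376708}{58489 + 291059} = - \frac{376921}{349548}$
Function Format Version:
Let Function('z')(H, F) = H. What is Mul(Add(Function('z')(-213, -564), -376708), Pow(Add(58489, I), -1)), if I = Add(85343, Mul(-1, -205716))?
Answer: Rational(-376921, 349548) ≈ -1.0783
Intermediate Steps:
I = 291059 (I = Add(85343, 205716) = 291059)
Mul(Add(Function('z')(-213, -564), -376708), Pow(Add(58489, I), -1)) = Mul(Add(-213, -376708), Pow(Add(58489, 291059), -1)) = Mul(-376921, Pow(349548, -1)) = Mul(-376921, Rational(1, 349548)) = Rational(-376921, 349548)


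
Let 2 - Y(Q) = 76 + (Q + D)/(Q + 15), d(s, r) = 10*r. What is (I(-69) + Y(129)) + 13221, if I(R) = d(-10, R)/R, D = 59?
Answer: 473605/36 ≈ 13156.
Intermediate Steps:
I(R) = 10 (I(R) = (10*R)/R = 10)
Y(Q) = -74 - (59 + Q)/(15 + Q) (Y(Q) = 2 - (76 + (Q + 59)/(Q + 15)) = 2 - (76 + (59 + Q)/(15 + Q)) = 2 + (-76 - (59 + Q)/(15 + Q)) = -74 - (59 + Q)/(15 + Q))
(I(-69) + Y(129)) + 13221 = (10 + (-1169 - 75*129)/(15 + 129)) + 13221 = (10 + (-1169 - 9675)/144) + 13221 = (10 + (1/144)*(-10844)) + 13221 = (10 - 2711/36) + 13221 = -2351/36 + 13221 = 473605/36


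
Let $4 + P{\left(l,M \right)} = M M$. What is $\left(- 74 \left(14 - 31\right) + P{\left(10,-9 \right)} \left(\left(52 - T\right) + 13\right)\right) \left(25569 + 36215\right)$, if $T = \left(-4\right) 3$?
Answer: $444041608$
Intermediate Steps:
$T = -12$
$P{\left(l,M \right)} = -4 + M^{2}$ ($P{\left(l,M \right)} = -4 + M M = -4 + M^{2}$)
$\left(- 74 \left(14 - 31\right) + P{\left(10,-9 \right)} \left(\left(52 - T\right) + 13\right)\right) \left(25569 + 36215\right) = \left(- 74 \left(14 - 31\right) + \left(-4 + \left(-9\right)^{2}\right) \left(\left(52 - -12\right) + 13\right)\right) \left(25569 + 36215\right) = \left(\left(-74\right) \left(-17\right) + \left(-4 + 81\right) \left(\left(52 + 12\right) + 13\right)\right) 61784 = \left(1258 + 77 \left(64 + 13\right)\right) 61784 = \left(1258 + 77 \cdot 77\right) 61784 = \left(1258 + 5929\right) 61784 = 7187 \cdot 61784 = 444041608$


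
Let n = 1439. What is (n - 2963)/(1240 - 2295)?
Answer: 1524/1055 ≈ 1.4445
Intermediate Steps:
(n - 2963)/(1240 - 2295) = (1439 - 2963)/(1240 - 2295) = -1524/(-1055) = -1524*(-1/1055) = 1524/1055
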